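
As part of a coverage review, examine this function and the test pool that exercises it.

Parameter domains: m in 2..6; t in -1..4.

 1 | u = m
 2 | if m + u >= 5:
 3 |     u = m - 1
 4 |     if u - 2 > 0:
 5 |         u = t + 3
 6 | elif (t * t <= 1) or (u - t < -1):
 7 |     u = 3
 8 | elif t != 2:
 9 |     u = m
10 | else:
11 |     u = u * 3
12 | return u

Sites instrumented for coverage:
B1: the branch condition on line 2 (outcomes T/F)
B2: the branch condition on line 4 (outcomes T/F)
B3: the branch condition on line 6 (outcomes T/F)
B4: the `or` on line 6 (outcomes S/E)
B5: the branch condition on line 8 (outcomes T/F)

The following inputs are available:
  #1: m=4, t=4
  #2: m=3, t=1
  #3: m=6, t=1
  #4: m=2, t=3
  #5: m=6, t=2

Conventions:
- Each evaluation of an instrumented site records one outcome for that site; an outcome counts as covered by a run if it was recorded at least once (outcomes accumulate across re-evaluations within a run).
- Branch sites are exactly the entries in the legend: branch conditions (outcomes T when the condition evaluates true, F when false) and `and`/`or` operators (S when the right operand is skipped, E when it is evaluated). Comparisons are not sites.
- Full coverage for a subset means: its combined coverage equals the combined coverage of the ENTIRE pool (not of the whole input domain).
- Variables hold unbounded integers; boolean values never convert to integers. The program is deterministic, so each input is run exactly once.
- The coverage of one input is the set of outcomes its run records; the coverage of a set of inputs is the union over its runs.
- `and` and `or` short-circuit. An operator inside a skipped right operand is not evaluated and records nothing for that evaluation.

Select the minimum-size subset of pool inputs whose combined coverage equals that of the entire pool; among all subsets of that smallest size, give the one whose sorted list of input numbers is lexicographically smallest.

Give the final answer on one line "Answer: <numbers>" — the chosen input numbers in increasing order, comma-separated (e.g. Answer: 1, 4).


input #1 (m=4, t=4): events B1->T, B2->T; covers B1=T, B2=T
input #2 (m=3, t=1): events B1->T, B2->F; covers B1=T, B2=F
input #3 (m=6, t=1): events B1->T, B2->T; covers B1=T, B2=T
input #4 (m=2, t=3): events B1->F, B4->E, B3->F, B5->T; covers B1=F, B3=F, B4=E, B5=T
input #5 (m=6, t=2): events B1->T, B2->T; covers B1=T, B2=T
the full pool covers 7 outcomes: B1=T, B1=F, B2=T, B2=F, B3=F, B4=E, B5=T
size 1 is not enough: best union over all size-1 subsets is 4/7
size 2 is not enough: best union over all size-2 subsets is 6/7
size 3: inputs {1, 2, 4} cover all 7 outcomes, and no lexicographically smaller subset of this size does
Answer: 1, 2, 4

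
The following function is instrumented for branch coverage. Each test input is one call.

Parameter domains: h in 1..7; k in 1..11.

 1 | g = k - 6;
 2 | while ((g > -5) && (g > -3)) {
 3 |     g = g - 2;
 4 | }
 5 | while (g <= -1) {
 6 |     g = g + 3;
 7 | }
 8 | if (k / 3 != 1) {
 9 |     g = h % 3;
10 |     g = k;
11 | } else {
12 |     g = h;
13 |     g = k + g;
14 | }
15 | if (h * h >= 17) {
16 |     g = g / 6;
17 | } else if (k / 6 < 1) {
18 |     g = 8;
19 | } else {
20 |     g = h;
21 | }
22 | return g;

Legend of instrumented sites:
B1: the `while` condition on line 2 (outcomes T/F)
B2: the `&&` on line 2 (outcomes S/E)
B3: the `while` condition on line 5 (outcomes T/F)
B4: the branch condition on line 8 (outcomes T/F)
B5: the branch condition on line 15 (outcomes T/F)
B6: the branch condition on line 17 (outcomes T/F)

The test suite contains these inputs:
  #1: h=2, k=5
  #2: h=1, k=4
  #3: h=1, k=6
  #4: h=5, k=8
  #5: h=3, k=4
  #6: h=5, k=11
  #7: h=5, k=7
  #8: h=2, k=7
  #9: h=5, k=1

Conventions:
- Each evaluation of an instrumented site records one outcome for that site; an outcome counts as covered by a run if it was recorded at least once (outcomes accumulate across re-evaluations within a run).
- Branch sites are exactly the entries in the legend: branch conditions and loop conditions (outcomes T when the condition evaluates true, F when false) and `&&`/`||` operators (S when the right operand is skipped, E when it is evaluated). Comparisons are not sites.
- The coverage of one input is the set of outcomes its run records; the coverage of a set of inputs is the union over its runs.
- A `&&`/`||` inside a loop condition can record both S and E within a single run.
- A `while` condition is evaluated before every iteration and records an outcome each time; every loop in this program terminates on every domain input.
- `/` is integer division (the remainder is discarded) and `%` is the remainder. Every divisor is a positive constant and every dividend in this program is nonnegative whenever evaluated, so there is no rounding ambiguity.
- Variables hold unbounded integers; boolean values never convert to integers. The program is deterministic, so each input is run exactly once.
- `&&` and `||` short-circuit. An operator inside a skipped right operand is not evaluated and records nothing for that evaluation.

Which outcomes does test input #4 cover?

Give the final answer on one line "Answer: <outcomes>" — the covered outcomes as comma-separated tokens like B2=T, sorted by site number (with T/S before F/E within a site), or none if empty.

Tracing the run of input #4 (h=5, k=8):
  B2->E, B1->T, B2->E, B1->T, B2->E, B1->T, B2->E, B1->F, B3->T, B3->T
  B3->F, B4->T, B5->T
collecting distinct outcomes: B1=T, B1=F, B2=E, B3=T, B3=F, B4=T, B5=T

Answer: B1=T, B1=F, B2=E, B3=T, B3=F, B4=T, B5=T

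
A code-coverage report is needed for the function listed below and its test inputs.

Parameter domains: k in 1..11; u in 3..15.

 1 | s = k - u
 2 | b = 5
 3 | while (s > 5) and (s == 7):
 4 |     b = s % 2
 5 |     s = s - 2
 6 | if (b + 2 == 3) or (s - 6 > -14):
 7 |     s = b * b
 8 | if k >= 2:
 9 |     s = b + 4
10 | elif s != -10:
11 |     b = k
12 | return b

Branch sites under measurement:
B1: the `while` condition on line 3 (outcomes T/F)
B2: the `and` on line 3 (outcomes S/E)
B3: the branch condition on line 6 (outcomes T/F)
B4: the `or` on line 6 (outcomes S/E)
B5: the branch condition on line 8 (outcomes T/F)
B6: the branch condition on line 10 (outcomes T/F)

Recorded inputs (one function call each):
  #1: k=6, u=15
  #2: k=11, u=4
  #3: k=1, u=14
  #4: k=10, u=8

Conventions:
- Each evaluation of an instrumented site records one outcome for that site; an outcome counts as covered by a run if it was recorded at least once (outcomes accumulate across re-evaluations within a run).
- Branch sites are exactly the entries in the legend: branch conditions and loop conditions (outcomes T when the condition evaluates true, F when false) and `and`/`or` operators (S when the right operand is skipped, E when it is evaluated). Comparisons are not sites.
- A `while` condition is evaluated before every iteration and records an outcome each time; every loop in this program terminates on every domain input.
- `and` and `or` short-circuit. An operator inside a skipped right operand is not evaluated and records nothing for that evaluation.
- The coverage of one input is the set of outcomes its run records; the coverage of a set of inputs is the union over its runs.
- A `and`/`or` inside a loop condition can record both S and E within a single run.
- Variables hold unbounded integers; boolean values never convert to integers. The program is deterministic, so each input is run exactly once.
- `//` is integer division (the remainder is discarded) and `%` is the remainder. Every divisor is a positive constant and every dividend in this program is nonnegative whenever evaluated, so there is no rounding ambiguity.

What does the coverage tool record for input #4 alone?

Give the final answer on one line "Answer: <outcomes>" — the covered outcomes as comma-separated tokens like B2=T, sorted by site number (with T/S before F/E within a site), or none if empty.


Tracing the run of input #4 (k=10, u=8):
  B2->S, B1->F, B4->E, B3->T, B5->T
deduplicating events, the covered set is: B1=F, B2=S, B3=T, B4=E, B5=T
Answer: B1=F, B2=S, B3=T, B4=E, B5=T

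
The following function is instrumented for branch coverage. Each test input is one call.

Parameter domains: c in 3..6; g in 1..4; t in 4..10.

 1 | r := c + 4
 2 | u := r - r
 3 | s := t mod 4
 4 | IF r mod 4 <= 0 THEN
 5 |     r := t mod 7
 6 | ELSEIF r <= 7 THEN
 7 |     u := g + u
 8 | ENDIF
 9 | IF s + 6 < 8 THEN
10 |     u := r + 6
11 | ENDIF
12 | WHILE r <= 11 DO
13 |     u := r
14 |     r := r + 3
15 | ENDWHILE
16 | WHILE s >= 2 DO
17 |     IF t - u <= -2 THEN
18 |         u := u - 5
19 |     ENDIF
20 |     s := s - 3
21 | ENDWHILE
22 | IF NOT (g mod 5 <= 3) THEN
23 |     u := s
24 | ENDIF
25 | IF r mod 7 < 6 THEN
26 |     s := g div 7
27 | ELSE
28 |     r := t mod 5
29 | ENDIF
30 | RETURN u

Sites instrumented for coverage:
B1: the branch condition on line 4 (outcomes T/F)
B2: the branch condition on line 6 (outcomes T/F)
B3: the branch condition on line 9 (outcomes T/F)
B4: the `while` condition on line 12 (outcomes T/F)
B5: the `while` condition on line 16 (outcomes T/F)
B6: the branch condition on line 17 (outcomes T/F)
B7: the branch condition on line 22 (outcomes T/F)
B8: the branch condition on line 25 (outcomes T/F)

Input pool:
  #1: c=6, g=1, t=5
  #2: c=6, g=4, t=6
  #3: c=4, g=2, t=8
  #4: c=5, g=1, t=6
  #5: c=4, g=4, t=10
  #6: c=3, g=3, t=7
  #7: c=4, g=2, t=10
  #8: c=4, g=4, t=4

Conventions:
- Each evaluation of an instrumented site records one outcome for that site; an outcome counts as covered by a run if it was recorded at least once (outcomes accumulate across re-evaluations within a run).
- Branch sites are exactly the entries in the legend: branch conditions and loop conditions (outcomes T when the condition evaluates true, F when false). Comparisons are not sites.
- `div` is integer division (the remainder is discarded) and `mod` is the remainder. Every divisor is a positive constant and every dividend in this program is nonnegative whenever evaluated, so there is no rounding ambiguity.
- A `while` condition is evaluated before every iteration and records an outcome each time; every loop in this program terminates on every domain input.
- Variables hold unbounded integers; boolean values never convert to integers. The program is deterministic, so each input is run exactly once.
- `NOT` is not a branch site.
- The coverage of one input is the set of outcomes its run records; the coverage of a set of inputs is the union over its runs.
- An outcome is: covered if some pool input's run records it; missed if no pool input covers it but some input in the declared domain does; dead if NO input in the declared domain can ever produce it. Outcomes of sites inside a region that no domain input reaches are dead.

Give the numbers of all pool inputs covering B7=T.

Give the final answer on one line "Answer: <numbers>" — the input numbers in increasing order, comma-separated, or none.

input #1 (c=6, g=1, t=5): misses B7=T
input #2 (c=6, g=4, t=6): covers B7=T
input #3 (c=4, g=2, t=8): misses B7=T
input #4 (c=5, g=1, t=6): misses B7=T
input #5 (c=4, g=4, t=10): covers B7=T
input #6 (c=3, g=3, t=7): misses B7=T
input #7 (c=4, g=2, t=10): misses B7=T
input #8 (c=4, g=4, t=4): covers B7=T

Answer: 2, 5, 8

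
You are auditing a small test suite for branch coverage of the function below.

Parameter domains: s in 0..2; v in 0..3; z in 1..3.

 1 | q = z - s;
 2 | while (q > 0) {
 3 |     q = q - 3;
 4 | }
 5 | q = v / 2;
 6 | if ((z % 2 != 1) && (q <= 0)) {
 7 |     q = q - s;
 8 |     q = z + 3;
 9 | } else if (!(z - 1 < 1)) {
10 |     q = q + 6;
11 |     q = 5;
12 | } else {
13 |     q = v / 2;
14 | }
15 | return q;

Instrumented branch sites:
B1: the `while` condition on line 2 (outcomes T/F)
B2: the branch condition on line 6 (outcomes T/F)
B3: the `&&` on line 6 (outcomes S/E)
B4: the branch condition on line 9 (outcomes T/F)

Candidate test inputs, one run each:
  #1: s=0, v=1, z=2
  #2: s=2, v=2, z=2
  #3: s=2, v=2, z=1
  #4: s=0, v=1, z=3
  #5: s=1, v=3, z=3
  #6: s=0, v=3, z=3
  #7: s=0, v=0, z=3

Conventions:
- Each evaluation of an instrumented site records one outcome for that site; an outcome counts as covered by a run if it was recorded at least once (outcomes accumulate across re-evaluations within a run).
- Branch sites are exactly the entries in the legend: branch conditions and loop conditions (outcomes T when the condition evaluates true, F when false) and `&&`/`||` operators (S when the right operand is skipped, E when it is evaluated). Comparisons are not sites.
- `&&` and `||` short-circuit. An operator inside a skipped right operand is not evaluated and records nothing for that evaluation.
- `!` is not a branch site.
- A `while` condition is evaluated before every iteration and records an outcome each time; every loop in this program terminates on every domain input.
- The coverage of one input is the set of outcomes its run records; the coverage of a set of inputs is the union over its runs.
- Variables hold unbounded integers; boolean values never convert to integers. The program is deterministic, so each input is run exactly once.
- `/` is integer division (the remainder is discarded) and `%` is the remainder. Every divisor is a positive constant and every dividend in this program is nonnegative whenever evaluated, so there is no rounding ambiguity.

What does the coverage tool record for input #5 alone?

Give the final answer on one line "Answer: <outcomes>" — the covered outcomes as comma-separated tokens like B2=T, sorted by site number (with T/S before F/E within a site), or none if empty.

Running input #5 (s=1, v=3, z=3), event by event:
  B1->T, B1->F, B3->S, B2->F, B4->T
collecting distinct outcomes: B1=T, B1=F, B2=F, B3=S, B4=T

Answer: B1=T, B1=F, B2=F, B3=S, B4=T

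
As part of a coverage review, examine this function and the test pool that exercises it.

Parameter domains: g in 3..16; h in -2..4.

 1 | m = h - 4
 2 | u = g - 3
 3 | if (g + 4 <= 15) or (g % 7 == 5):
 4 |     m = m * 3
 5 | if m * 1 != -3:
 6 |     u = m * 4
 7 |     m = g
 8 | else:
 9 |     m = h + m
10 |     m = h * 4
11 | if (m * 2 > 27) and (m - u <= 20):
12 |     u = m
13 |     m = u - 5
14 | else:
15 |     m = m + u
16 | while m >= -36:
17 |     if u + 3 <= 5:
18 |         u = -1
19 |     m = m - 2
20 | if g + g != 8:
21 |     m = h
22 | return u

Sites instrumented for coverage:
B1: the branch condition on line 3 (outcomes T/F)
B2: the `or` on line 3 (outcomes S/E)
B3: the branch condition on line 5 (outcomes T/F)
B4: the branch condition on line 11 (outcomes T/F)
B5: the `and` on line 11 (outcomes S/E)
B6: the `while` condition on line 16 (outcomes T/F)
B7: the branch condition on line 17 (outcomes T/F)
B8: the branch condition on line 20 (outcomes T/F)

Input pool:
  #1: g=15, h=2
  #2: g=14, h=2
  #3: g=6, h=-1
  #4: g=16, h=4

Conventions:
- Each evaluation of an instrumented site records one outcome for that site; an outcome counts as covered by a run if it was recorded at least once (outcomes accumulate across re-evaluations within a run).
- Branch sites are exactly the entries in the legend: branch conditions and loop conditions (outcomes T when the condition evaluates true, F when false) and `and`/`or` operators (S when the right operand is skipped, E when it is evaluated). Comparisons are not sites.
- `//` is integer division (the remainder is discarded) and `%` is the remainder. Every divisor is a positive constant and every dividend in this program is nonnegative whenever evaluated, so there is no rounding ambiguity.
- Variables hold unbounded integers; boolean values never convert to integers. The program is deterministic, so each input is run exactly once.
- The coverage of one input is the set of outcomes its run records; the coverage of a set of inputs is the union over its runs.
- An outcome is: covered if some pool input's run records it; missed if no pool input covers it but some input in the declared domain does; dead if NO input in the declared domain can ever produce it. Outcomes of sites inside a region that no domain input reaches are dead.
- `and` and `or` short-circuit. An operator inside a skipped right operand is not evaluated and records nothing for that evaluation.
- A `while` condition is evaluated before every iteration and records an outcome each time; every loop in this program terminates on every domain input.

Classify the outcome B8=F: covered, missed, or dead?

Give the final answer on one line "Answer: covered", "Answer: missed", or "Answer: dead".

no pool input records B8=F
but domain input (g=4, h=-2) does record it -> reachable, so missed

Answer: missed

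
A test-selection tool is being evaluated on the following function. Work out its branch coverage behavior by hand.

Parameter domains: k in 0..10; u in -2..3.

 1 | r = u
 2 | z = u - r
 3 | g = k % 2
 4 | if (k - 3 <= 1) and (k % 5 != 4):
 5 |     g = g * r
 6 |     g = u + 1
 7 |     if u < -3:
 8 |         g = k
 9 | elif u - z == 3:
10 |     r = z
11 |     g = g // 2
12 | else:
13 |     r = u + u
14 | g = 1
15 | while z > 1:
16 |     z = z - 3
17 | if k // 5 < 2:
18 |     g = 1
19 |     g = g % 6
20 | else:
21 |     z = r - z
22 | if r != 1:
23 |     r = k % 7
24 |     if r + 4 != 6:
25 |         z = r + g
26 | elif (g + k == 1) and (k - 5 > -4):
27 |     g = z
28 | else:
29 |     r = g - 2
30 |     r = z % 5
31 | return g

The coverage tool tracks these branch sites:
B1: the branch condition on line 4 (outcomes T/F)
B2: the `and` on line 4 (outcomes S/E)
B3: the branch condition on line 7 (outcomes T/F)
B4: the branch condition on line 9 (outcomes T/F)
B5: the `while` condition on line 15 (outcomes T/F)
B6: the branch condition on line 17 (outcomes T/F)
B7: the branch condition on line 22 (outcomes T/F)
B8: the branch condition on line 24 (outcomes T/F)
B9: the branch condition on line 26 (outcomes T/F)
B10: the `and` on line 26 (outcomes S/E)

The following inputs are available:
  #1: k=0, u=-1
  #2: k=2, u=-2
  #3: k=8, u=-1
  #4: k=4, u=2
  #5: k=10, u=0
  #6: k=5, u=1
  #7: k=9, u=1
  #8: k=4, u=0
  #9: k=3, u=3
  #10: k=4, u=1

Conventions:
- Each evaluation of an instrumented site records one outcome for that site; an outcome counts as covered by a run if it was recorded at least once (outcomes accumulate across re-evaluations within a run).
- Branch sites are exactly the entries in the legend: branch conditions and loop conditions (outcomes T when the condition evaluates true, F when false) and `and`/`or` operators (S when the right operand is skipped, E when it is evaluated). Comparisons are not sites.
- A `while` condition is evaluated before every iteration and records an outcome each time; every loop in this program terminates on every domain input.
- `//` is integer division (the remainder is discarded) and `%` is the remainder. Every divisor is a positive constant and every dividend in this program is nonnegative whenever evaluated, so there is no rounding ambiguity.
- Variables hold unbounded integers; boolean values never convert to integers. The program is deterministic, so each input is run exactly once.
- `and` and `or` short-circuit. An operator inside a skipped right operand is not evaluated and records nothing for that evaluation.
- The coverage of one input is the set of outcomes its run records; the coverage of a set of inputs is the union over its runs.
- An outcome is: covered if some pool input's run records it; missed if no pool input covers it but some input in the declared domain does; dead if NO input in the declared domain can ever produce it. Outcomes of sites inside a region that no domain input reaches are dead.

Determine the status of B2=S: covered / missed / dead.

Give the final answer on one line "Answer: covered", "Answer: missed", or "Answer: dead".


B2=S is recorded by pool input(s) 3, 5, 6, 7 -> covered
Answer: covered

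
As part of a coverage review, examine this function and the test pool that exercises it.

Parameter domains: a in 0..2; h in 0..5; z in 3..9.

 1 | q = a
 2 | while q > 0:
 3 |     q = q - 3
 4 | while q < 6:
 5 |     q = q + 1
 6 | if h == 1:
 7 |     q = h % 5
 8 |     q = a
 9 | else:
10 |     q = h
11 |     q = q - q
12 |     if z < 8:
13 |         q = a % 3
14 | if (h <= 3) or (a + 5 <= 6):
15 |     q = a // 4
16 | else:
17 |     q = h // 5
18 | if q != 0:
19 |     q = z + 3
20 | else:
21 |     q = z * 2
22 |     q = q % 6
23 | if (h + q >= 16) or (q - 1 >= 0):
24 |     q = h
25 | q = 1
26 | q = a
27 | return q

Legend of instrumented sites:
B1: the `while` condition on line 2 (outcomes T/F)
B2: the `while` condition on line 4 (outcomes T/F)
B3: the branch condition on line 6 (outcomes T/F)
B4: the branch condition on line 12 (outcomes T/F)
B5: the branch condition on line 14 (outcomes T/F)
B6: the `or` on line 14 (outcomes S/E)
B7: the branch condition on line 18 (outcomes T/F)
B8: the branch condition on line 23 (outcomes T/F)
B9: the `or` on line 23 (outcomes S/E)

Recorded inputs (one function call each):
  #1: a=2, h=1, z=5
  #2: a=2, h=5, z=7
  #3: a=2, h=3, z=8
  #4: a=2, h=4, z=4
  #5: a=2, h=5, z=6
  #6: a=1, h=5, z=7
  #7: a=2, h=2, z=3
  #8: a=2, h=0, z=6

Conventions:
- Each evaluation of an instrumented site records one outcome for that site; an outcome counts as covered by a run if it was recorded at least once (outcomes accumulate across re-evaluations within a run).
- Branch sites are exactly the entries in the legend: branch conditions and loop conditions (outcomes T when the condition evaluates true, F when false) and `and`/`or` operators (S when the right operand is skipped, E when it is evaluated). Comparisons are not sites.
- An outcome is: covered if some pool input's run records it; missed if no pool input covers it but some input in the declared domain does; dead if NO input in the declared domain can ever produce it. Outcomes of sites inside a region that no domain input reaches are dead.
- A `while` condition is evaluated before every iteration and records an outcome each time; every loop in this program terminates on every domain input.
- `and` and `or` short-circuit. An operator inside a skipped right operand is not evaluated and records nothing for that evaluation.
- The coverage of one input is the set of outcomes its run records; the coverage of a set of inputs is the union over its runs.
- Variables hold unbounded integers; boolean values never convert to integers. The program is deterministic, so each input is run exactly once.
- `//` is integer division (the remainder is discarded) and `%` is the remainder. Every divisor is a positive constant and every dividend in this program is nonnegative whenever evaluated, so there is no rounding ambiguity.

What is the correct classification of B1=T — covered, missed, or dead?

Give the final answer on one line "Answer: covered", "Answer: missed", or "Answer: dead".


B1=T is recorded by pool input(s) 1, 2, 3, 4, 5, 6, 7, 8 -> covered
Answer: covered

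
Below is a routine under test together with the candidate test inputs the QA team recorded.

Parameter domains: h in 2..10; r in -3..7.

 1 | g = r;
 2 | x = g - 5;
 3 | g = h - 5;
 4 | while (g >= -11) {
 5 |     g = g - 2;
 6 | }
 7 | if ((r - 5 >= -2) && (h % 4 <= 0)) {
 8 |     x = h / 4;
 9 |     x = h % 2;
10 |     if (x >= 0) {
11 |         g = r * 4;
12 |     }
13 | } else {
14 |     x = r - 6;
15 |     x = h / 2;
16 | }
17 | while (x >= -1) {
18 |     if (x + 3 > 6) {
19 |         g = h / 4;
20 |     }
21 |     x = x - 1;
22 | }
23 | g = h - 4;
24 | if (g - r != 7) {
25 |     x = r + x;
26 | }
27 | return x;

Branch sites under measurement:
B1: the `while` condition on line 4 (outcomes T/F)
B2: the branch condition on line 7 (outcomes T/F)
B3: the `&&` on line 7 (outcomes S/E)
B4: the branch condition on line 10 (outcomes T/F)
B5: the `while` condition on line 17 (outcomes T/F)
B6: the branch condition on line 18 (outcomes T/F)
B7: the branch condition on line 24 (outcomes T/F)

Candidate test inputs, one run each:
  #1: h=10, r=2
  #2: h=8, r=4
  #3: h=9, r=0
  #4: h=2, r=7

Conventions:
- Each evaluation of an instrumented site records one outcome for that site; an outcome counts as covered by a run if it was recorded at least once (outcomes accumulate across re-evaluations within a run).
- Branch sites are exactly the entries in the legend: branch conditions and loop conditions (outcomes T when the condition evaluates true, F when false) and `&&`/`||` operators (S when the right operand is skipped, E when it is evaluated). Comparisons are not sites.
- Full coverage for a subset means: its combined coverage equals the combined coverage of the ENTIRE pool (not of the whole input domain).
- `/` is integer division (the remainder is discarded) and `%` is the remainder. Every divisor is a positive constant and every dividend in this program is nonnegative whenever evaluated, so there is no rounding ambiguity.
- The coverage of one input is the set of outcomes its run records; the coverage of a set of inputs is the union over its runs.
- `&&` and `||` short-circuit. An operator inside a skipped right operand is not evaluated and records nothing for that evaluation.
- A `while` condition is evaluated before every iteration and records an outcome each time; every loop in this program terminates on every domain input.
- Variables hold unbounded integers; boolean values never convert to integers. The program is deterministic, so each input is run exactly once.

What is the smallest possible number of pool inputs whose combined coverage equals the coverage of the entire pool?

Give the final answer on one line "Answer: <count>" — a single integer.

run #1 (h=10, r=2) records B1=T, B1=F, B2=F, B3=S, B5=T, B5=F, B6=T, B6=F, B7=T
run #2 (h=8, r=4) records B1=T, B1=F, B2=T, B3=E, B4=T, B5=T, B5=F, B6=F, B7=T
run #3 (h=9, r=0) records B1=T, B1=F, B2=F, B3=S, B5=T, B5=F, B6=T, B6=F, B7=T
run #4 (h=2, r=7) records B1=T, B1=F, B2=F, B3=E, B5=T, B5=F, B6=F, B7=T
pool-wide coverage (12 outcomes): B1=T, B1=F, B2=T, B2=F, B3=S, B3=E, B4=T, B5=T, B5=F, B6=T, B6=F, B7=T
size 1 is not enough: best union over all size-1 subsets is 9/12
size 2: inputs {1, 2} cover all 12 outcomes, and no lexicographically smaller subset of this size does

Answer: 2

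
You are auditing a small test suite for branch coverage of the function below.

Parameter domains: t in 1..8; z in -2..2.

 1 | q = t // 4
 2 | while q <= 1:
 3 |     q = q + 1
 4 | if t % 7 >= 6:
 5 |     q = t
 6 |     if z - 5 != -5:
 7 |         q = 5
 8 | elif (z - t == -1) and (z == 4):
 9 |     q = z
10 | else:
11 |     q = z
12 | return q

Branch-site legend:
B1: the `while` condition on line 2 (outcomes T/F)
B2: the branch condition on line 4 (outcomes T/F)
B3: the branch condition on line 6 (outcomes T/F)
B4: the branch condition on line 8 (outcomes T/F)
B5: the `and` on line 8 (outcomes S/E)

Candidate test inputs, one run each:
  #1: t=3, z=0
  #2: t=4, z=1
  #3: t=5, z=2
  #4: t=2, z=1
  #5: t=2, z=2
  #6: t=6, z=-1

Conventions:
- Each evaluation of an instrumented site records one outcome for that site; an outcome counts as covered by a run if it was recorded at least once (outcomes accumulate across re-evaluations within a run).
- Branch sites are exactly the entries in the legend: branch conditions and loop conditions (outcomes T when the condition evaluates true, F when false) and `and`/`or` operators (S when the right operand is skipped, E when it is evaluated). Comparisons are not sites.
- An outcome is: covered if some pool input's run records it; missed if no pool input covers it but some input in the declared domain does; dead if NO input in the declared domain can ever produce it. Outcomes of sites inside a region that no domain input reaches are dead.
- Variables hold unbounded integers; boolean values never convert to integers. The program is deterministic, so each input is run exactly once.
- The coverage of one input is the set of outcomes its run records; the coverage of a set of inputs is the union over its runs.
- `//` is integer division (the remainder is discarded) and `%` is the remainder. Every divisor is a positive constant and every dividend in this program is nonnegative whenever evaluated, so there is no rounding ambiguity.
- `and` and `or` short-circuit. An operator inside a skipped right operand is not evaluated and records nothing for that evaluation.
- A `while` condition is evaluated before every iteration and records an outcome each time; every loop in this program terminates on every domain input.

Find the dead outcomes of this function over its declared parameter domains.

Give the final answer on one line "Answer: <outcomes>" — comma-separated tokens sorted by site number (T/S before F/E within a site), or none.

checking every outcome against all 40 domain inputs:
  B4=T: no domain input ever produces it -> dead
  reachable outcomes have witnesses, e.g. B1=T (e.g. t=1, z=-2), B1=F (e.g. t=1, z=-2), B2=T (e.g. t=6, z=-2), B2=F (e.g. t=1, z=-2)

Answer: B4=T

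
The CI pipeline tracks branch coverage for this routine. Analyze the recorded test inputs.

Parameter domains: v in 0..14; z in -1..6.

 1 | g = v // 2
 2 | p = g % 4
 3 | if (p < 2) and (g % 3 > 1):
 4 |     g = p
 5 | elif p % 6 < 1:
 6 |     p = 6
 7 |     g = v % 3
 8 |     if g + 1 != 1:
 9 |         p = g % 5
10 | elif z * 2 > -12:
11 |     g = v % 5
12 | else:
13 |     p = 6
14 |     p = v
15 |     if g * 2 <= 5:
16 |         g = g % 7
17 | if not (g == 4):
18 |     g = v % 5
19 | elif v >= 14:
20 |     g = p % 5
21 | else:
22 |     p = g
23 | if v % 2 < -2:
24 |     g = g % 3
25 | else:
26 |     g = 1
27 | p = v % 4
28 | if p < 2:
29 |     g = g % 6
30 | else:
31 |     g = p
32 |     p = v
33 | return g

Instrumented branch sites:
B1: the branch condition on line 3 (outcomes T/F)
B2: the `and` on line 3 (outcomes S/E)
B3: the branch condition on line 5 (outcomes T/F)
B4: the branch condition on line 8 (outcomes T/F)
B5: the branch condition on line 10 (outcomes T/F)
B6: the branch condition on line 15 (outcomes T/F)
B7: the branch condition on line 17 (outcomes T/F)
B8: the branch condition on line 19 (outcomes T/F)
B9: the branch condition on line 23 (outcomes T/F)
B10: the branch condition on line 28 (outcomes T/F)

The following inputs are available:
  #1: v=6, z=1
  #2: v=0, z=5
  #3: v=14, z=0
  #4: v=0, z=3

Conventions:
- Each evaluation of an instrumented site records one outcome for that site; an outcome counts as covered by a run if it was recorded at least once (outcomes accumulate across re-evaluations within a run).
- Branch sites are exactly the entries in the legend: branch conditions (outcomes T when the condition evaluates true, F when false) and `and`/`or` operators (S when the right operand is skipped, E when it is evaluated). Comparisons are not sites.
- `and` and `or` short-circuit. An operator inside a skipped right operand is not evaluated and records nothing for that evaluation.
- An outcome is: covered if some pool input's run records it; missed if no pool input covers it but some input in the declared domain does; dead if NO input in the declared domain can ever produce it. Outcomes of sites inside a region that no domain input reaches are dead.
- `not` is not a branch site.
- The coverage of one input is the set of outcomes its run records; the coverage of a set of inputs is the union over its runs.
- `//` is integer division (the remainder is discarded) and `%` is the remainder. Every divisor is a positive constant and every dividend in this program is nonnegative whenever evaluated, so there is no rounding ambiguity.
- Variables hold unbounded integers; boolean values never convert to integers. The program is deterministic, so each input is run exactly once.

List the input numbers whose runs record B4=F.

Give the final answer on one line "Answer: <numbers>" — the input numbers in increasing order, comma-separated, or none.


input #1 (v=6, z=1): does not record B4=F
input #2 (v=0, z=5): records B4=F
input #3 (v=14, z=0): does not record B4=F
input #4 (v=0, z=3): records B4=F
Answer: 2, 4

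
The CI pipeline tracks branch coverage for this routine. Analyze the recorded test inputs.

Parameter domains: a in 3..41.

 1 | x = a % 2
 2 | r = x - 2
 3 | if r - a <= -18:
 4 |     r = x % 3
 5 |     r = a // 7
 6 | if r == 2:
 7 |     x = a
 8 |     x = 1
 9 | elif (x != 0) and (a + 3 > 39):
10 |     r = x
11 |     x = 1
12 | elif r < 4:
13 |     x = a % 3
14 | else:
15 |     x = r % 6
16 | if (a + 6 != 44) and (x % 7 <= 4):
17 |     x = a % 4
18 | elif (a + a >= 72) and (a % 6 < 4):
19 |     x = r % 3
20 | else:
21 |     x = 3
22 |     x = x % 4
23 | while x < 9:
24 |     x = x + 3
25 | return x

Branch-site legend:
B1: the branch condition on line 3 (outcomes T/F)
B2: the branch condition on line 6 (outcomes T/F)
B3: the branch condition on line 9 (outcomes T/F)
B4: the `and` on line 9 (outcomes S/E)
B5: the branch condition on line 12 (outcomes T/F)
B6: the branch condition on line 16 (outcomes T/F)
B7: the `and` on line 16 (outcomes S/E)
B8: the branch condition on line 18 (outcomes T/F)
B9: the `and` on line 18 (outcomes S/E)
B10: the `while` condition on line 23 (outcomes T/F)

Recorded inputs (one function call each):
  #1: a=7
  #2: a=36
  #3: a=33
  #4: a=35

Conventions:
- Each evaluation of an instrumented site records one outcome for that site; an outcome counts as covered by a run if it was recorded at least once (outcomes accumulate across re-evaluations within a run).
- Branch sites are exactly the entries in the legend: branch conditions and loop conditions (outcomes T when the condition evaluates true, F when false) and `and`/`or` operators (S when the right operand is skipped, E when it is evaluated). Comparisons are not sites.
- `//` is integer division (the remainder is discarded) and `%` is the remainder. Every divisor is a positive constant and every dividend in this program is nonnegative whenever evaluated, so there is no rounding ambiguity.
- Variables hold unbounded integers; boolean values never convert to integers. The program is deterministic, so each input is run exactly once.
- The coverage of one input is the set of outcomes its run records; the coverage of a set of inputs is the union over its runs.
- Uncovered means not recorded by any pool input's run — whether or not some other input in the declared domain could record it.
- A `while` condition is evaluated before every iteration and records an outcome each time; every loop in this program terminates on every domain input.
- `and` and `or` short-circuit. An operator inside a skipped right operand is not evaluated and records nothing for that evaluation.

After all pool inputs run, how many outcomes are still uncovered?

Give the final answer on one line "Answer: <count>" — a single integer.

run #1 (a=7) runs B1->F, B2->F, B4->E, B3->F, B5->T, B7->E, B6->T, B10->T, B10->T, B10->F; records B1=F, B2=F, B3=F, B4=E, B5=T, B6=T, B7=E, B10=T, B10=F
run #2 (a=36) runs B1->T, B2->F, B4->S, B3->F, B5->F, B7->E, B6->F, B9->E, B8->T, B10->T, B10->T, B10->T, B10->F; records B1=T, B2=F, B3=F, B4=S, B5=F, B6=F, B7=E, B8=T, B9=E, B10=T, B10=F
run #3 (a=33) runs B1->T, B2->F, B4->E, B3->F, B5->F, B7->E, B6->T, B10->T, B10->T, B10->T, B10->F; records B1=T, B2=F, B3=F, B4=E, B5=F, B6=T, B7=E, B10=T, B10=F
run #4 (a=35) runs B1->T, B2->F, B4->E, B3->F, B5->F, B7->E, B6->F, B9->S, B8->F, B10->T, B10->T, B10->F; records B1=T, B2=F, B3=F, B4=E, B5=F, B6=F, B7=E, B8=F, B9=S, B10=T, B10=F
union over the pool: B1=T, B1=F, B2=F, B3=F, B4=S, B4=E, B5=T, B5=F, B6=T, B6=F, B7=E, B8=T, B8=F, B9=S, B9=E, B10=T, B10=F
uncovered (3 of 20): B2=T, B3=T, B7=S

Answer: 3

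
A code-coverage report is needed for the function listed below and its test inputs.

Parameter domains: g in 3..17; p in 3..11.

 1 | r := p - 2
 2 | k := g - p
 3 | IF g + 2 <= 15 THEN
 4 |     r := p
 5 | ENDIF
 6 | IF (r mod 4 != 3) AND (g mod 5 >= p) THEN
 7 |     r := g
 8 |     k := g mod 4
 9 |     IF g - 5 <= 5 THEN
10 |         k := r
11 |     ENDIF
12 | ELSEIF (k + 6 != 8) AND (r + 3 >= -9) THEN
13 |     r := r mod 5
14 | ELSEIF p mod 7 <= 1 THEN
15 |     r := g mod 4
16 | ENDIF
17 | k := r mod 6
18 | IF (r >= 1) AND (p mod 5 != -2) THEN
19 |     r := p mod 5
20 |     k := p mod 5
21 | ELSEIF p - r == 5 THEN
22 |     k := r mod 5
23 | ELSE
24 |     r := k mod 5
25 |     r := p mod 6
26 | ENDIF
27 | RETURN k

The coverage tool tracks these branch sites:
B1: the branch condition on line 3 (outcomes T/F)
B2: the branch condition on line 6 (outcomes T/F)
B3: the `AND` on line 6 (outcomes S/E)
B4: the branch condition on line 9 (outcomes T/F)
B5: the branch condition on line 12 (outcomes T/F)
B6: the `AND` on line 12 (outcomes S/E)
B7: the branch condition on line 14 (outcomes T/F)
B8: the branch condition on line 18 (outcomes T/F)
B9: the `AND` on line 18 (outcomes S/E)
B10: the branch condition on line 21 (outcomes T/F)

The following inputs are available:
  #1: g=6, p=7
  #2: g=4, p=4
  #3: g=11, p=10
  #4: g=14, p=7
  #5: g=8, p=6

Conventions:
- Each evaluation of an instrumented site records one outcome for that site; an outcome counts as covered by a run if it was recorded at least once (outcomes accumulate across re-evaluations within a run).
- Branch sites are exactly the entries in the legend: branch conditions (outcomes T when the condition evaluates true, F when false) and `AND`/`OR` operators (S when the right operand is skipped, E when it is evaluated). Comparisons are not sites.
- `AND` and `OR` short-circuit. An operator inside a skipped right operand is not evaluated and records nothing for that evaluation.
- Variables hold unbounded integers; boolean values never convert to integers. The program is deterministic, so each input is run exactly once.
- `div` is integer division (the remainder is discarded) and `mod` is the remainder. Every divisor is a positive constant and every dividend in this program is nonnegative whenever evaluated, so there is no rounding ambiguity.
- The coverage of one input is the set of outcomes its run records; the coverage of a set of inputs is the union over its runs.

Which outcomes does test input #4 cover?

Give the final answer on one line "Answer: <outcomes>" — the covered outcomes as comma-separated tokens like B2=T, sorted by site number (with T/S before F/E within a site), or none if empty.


Simulating input #4 (g=14, p=7) step by step:
  B1->F, B3->E, B2->F, B6->E, B5->T, B9->S, B8->F, B10->F
collecting distinct outcomes: B1=F, B2=F, B3=E, B5=T, B6=E, B8=F, B9=S, B10=F
Answer: B1=F, B2=F, B3=E, B5=T, B6=E, B8=F, B9=S, B10=F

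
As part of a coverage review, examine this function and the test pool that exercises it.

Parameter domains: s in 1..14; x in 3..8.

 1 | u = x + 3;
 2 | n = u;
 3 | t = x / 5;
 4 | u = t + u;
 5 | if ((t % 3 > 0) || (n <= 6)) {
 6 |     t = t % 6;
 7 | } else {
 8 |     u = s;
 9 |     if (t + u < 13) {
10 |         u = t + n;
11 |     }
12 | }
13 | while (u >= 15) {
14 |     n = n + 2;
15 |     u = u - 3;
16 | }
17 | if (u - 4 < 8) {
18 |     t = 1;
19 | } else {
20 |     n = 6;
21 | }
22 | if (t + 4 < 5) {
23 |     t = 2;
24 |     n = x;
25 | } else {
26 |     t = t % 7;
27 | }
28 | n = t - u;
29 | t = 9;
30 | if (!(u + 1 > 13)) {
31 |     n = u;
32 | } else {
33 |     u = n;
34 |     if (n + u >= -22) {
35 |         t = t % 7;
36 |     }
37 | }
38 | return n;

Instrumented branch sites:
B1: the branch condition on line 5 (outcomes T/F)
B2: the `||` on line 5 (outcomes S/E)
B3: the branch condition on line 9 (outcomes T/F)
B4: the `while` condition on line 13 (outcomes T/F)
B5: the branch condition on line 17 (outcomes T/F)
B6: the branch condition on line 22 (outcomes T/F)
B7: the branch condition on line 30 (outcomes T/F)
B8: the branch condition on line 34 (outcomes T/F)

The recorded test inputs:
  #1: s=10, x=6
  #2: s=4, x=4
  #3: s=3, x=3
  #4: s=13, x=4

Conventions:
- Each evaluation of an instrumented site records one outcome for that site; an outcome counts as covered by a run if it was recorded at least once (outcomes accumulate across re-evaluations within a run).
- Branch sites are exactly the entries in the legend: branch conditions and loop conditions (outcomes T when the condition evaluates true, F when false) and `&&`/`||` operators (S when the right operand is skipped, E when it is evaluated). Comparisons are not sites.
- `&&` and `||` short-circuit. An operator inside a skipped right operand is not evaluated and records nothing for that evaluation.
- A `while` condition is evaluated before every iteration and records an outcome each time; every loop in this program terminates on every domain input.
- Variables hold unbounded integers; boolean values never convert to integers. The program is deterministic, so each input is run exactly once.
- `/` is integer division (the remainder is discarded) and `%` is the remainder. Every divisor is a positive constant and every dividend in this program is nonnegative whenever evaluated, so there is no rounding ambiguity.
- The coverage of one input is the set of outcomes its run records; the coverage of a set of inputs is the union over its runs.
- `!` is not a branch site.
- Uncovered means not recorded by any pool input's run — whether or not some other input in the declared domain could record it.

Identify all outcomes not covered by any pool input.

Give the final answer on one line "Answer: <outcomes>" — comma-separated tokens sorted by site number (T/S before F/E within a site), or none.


run #1 (s=10, x=6) records B1=T, B2=S, B4=F, B5=T, B6=F, B7=T
run #2 (s=4, x=4) records B1=F, B2=E, B3=T, B4=F, B5=T, B6=F, B7=T
run #3 (s=3, x=3) records B1=T, B2=E, B4=F, B5=T, B6=F, B7=T
run #4 (s=13, x=4) records B1=F, B2=E, B3=F, B4=F, B5=F, B6=T, B7=F, B8=T
union over the pool: B1=T, B1=F, B2=S, B2=E, B3=T, B3=F, B4=F, B5=T, B5=F, B6=T, B6=F, B7=T, B7=F, B8=T
uncovered (2 of 16): B4=T, B8=F
Answer: B4=T, B8=F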